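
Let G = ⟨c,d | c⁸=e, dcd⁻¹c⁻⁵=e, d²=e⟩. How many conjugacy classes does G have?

The conjugacy classes (representative and size) are:
  [e] (size 1), [c⁵] (size 2), [c²] (size 1), [c⁷] (size 2), [c⁴] (size 1), [c⁶] (size 1), [d] (size 2), [c⁵d] (size 2), [c²d] (size 2), [c³d] (size 2).
Class equation: 1 + 2 + 1 + 2 + 1 + 1 + 2 + 2 + 2 + 2 = 16 = |G|. So G has 10 conjugacy classes.

Answer: 10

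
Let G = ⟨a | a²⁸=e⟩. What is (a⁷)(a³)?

Compute (a⁷) · (a³) by multiplying left to right and reducing via the relations at each step:
  (a⁷) · a³ = a¹⁰

Answer: a¹⁰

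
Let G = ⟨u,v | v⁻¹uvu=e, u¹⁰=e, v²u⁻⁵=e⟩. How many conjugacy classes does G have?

The conjugacy classes (representative and size) are:
  [e] (size 1), [u] (size 2), [u⁸] (size 2), [u⁷] (size 2), [u⁴] (size 2), [u⁵] (size 1), [u⁴v] (size 5), [u²v⁻¹] (size 5).
Class equation: 1 + 2 + 2 + 2 + 2 + 1 + 5 + 5 = 20 = |G|. So G has 8 conjugacy classes.

Answer: 8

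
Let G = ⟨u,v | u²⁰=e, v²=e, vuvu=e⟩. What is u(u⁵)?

Compute u · (u⁵) by multiplying left to right and reducing via the relations at each step:
  u · u⁵ = u⁶

Answer: u⁶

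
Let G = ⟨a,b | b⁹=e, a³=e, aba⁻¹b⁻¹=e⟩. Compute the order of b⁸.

Compute successive powers until reaching e:
  (b⁸)¹ = b⁸, (b⁸)² = b⁷, (b⁸)³ = b⁶, (b⁸)⁴ = b⁵, (b⁸)⁵ = b⁴, (b⁸)⁶ = b³, (b⁸)⁷ = b², (b⁸)⁸ = b, (b⁸)⁹ = e.
The smallest positive k with (b⁸)ᵏ = e is 9.

Answer: 9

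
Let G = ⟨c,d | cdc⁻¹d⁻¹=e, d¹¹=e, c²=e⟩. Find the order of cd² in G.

Compute successive powers until reaching e:
  (cd²)¹ = cd², (cd²)² = d⁴, (cd²)³ = cd⁶, (cd²)⁴ = d⁸, (cd²)⁵ = cd¹⁰, (cd²)⁶ = d, (cd²)⁷ = cd³, (cd²)⁸ = d⁵, (cd²)⁹ = cd⁷, (cd²)¹⁰ = d⁹, (cd²)¹¹ = c, (cd²)¹² = d², (cd²)¹³ = cd⁴, (cd²)¹⁴ = d⁶, (cd²)¹⁵ = cd⁸, (cd²)¹⁶ = d¹⁰, (cd²)¹⁷ = cd, (cd²)¹⁸ = d³, (cd²)¹⁹ = cd⁵, (cd²)²⁰ = d⁷, (cd²)²¹ = cd⁹, (cd²)²² = e.
The smallest positive k with (cd²)ᵏ = e is 22.

Answer: 22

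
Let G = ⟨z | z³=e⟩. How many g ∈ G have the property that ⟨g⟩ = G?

G is cyclic of order 3. An element generates G iff its order is 3, and a cyclic group of order 3 has exactly φ(3) = 2 such elements.

Answer: 2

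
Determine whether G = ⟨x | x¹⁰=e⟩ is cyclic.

|G| = 10. The element x has order 10 (its powers give 10 distinct elements), so ⟨x⟩ = G and G is cyclic.

Answer: Yes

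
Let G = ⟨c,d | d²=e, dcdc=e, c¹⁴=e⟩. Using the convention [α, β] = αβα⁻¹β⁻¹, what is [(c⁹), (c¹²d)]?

[(c⁹), (c¹²d)] = (c⁹)·(c¹²d)·(c⁹)⁻¹·(c¹²d)⁻¹.
  (c⁹) · (c¹²d) = c⁷d
  (c⁷d) · (c⁵) = c²d
  (c²d) · (c¹²d) = c⁴

Answer: c⁴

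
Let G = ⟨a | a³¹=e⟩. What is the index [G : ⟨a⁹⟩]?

First find ord(a⁹) by computing successive powers:
  (a⁹)¹ = a⁹, (a⁹)² = a¹⁸, (a⁹)³ = a²⁷, (a⁹)⁴ = a⁵, (a⁹)⁵ = a¹⁴, (a⁹)⁶ = a²³, (a⁹)⁷ = a, (a⁹)⁸ = a¹⁰, (a⁹)⁹ = a¹⁹, (a⁹)¹⁰ = a²⁸, (a⁹)¹¹ = a⁶, (a⁹)¹² = a¹⁵, (a⁹)¹³ = a²⁴, (a⁹)¹⁴ = a², (a⁹)¹⁵ = a¹¹, (a⁹)¹⁶ = a²⁰, (a⁹)¹⁷ = a²⁹, (a⁹)¹⁸ = a⁷, (a⁹)¹⁹ = a¹⁶, (a⁹)²⁰ = a²⁵, (a⁹)²¹ = a³, (a⁹)²² = a¹², (a⁹)²³ = a²¹, (a⁹)²⁴ = a³⁰, (a⁹)²⁵ = a⁸, (a⁹)²⁶ = a¹⁷, (a⁹)²⁷ = a²⁶, (a⁹)²⁸ = a⁴, (a⁹)²⁹ = a¹³, (a⁹)³⁰ = a²², (a⁹)³¹ = e.
So |⟨a⁹⟩| = ord(a⁹) = 31. With |G| = 31, by Lagrange [G : ⟨a⁹⟩] = 31/31 = 1.

Answer: 1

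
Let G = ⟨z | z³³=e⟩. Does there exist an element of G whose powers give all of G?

|G| = 33. The element z has order 33 (its powers give 33 distinct elements), so ⟨z⟩ = G and G is cyclic.

Answer: Yes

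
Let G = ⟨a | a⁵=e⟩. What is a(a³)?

Compute a · (a³) by multiplying left to right and reducing via the relations at each step:
  a · a³ = a⁴

Answer: a⁴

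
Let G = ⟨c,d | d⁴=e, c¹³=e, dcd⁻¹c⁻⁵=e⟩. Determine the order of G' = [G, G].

G' = [G, G] is generated by all commutators. The generator-pair commutators are: [c, d] = c⁹.
The subgroup they normally generate is {e, c, c², c³, c⁴, c⁵, c⁶, c⁷, c⁸, c⁹, c¹⁰, c¹¹, c¹²}, of order 13.
Check: |G/G'| = 52/13 = 4 is the order of the abelianisation.

Answer: 13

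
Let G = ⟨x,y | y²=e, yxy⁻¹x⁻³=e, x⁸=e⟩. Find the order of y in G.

Compute successive powers until reaching e:
  y¹ = y, y² = e.
The smallest positive k with yᵏ = e is 2.

Answer: 2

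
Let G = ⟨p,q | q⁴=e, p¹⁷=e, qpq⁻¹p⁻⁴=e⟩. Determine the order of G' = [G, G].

G' = [G, G] is generated by all commutators. The generator-pair commutators are: [p, q] = p¹⁴.
The subgroup they normally generate is {e, p, p², p³, p⁴, p⁵, p⁶, p⁷, p⁸, p⁹, p¹⁰, p¹¹, p¹², p¹³, p¹⁴, p¹⁵, p¹⁶}, of order 17.
Check: |G/G'| = 68/17 = 4 is the order of the abelianisation.

Answer: 17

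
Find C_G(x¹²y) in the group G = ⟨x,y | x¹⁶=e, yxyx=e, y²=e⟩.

⟨x¹²y⟩ ⊆ C_G(x¹²y) since powers of x¹²y commute with x¹²y; so |C_G(x¹²y)| ≥ |⟨x¹²y⟩| = 2.
By orbit–stabilizer, |C_G(x¹²y)| = |G| / |conj. class of x¹²y| = 32 / 8 = 4.
The 4 elements commuting with x¹²y are {e, x⁸, x⁴y, x¹²y}.

Answer: {e, x⁸, x⁴y, x¹²y}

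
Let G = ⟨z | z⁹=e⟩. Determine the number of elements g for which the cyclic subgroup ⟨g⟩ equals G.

G is cyclic of order 9. An element generates G iff its order is 9, and a cyclic group of order 9 has exactly φ(9) = 6 such elements.

Answer: 6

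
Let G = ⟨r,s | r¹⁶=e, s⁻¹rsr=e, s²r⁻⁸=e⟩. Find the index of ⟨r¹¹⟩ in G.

First find ord(r¹¹) by computing successive powers:
  (r¹¹)¹ = r¹¹, (r¹¹)² = r⁶, (r¹¹)³ = r, (r¹¹)⁴ = r¹², (r¹¹)⁵ = r⁷, (r¹¹)⁶ = r², (r¹¹)⁷ = r¹³, (r¹¹)⁸ = r⁸, (r¹¹)⁹ = r³, (r¹¹)¹⁰ = r¹⁴, (r¹¹)¹¹ = r⁹, (r¹¹)¹² = r⁴, (r¹¹)¹³ = r¹⁵, (r¹¹)¹⁴ = r¹⁰, (r¹¹)¹⁵ = r⁵, (r¹¹)¹⁶ = e.
So |⟨r¹¹⟩| = ord(r¹¹) = 16. With |G| = 32, by Lagrange [G : ⟨r¹¹⟩] = 32/16 = 2.

Answer: 2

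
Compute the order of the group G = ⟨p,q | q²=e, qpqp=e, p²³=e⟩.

Enumerate words in the generators, reducing via the relations: the distinct elements are
  {e, p, q, pq, p², p³, p⁴, p⁵, p⁶, p⁷, p⁸, p⁹, p²q, p²², p²¹, p²⁰, p³q, p¹², p¹³, p¹¹, p¹⁰, p¹⁴, p¹⁵, p¹⁶, p¹⁷, p¹⁸, p¹⁹, p⁴q, p⁵q, p⁶q, p⁷q, p⁸q, p⁹q, p²²q, p²¹q, p²⁰q, p¹²q, p¹³q, p¹¹q, p¹⁰q, p¹⁴q, p¹⁵q, p¹⁶q, p¹⁷q, p¹⁸q, p¹⁹q}.
No further products give new elements, so |G| = 46.

Answer: 46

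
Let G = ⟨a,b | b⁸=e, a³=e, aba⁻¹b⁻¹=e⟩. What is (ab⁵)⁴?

Compute successive powers of (ab⁵), reducing at each step:
  (ab⁵)²: (ab⁵) · a = a²b⁵;   (a²b⁵) · b⁵ = a²b²
  (ab⁵)³: (a²b²) · a = b²;   (b²) · b⁵ = b⁷
  (ab⁵)⁴: (b⁷) · a = ab⁷;   (ab⁷) · b⁵ = ab⁴

Answer: ab⁴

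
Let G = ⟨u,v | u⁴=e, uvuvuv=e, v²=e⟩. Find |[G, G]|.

G' = [G, G] is generated by all commutators. The generator-pair commutators are: [u, v] = u²vu.
The subgroup they normally generate is {e, u², uv, vu³, u²vu, u³v, u²vu³, vu, uvu², vu²v, u²vu²v, u³vu²}, of order 12.
Check: |G/G'| = 24/12 = 2 is the order of the abelianisation.

Answer: 12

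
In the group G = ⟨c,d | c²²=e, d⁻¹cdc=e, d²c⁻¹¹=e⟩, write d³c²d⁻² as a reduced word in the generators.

Multiply left to right, reducing at each step:
  (d⁻¹) · c² = c⁹d
  (c⁹d) · d⁻² = c⁹d⁻¹

Answer: c⁹d⁻¹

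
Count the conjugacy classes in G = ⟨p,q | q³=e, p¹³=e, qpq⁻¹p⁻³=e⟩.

The conjugacy classes (representative and size) are:
  [e] (size 1), [p] (size 3), [p⁵] (size 3), [p¹⁰] (size 3), [p⁸] (size 3), [p¹⁰q] (size 13), [p⁷q²] (size 13).
Class equation: 1 + 3 + 3 + 3 + 3 + 13 + 13 = 39 = |G|. So G has 7 conjugacy classes.

Answer: 7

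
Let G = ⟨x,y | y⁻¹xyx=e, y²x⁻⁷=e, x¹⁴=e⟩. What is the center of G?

An element z ∈ Z(G) iff z commutes with every generator.
For example x⁷ is central: (x⁷)·x = x⁸ = x·(x⁷); (x⁷)·y = y⁻¹ = y·(x⁷).
Whereas x ∉ Z(G) since x·y = xy ≠ x⁶y⁻¹ = y·x.
Checking each of the 28 elements this way gives Z(G) = {e, x⁷}, of order 2.

Answer: {e, x⁷}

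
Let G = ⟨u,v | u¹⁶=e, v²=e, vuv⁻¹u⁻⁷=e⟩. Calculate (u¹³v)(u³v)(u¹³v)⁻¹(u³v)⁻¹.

[(u¹³v), (u³v)] = (u¹³v)·(u³v)·(u¹³v)⁻¹·(u³v)⁻¹.
  (u¹³v) · (u³v) = u²
  (u²) · (u⁵v) = u⁷v
  (u⁷v) · (u¹¹v) = u⁴

Answer: u⁴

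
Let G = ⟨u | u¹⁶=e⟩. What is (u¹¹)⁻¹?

The order of (u¹¹) is 16 (smallest k with (u¹¹)ᵏ = e), so (u¹¹)⁻¹ = (u¹¹)¹⁵ = u⁵.
Check: (u¹¹) · (u⁵) → (u¹¹) · u⁵ = e, giving e as required.

Answer: u⁵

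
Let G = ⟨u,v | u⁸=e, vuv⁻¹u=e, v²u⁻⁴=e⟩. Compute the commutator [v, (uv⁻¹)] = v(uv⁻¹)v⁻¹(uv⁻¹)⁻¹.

[v, (uv⁻¹)] = v·(uv⁻¹)·v⁻¹·(uv⁻¹)⁻¹.
  v · (uv⁻¹) = u⁷
  (u⁷) · (v⁻¹) = u³v
  (u³v) · (uv) = u⁶

Answer: u⁶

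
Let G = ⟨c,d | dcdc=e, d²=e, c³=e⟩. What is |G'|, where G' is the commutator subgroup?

G' = [G, G] is generated by all commutators. The generator-pair commutators are: [c, d] = c².
The subgroup they normally generate is {e, c, c²}, of order 3.
Check: |G/G'| = 6/3 = 2 is the order of the abelianisation.

Answer: 3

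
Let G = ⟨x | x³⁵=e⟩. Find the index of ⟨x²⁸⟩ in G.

First find ord(x²⁸) by computing successive powers:
  (x²⁸)¹ = x²⁸, (x²⁸)² = x²¹, (x²⁸)³ = x¹⁴, (x²⁸)⁴ = x⁷, (x²⁸)⁵ = e.
So |⟨x²⁸⟩| = ord(x²⁸) = 5. With |G| = 35, by Lagrange [G : ⟨x²⁸⟩] = 35/5 = 7.

Answer: 7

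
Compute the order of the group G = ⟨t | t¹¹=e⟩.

G is generated by a single element, so G is cyclic. The relator gives t¹¹ = e and no smaller power is forced to be e, so the 11 powers {e, t, t², t³, t⁴, t⁵, t⁶, t⁷, t⁸, t⁹, t¹⁰} are distinct. Hence |G| = 11.

Answer: 11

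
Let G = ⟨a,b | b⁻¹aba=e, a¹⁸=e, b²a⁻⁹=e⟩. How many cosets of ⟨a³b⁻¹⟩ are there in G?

First find ord(a³b⁻¹) by computing successive powers:
  (a³b⁻¹)¹ = a³b⁻¹, (a³b⁻¹)² = a⁹, (a³b⁻¹)³ = a³b, (a³b⁻¹)⁴ = e.
So |⟨a³b⁻¹⟩| = ord(a³b⁻¹) = 4. With |G| = 36, by Lagrange [G : ⟨a³b⁻¹⟩] = 36/4 = 9.

Answer: 9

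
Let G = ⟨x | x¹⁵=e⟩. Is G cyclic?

|G| = 15. The element x has order 15 (its powers give 15 distinct elements), so ⟨x⟩ = G and G is cyclic.

Answer: Yes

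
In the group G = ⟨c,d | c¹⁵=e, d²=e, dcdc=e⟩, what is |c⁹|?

Compute successive powers until reaching e:
  (c⁹)¹ = c⁹, (c⁹)² = c³, (c⁹)³ = c¹², (c⁹)⁴ = c⁶, (c⁹)⁵ = e.
The smallest positive k with (c⁹)ᵏ = e is 5.

Answer: 5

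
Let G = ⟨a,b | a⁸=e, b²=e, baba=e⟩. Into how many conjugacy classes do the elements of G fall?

The conjugacy classes (representative and size) are:
  [e] (size 1), [a] (size 2), [a⁶] (size 2), [a³] (size 2), [a⁴] (size 1), [b] (size 4), [a⁵b] (size 4).
Class equation: 1 + 2 + 2 + 2 + 1 + 4 + 4 = 16 = |G|. So G has 7 conjugacy classes.

Answer: 7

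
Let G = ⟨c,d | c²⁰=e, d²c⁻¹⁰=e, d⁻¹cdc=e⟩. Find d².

Compute successive powers of d, reducing at each step:
  d²: d · d = c¹⁰

Answer: c¹⁰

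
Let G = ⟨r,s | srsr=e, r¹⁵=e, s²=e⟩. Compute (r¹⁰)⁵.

Compute successive powers of (r¹⁰), reducing at each step:
  (r¹⁰)²: (r¹⁰) · r¹⁰ = r⁵
  (r¹⁰)³: (r⁵) · r¹⁰ = e
  (r¹⁰)⁴: e · r¹⁰ = r¹⁰
  (r¹⁰)⁵: (r¹⁰) · r¹⁰ = r⁵

Answer: r⁵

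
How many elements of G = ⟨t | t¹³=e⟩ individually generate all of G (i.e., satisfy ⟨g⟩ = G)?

G is cyclic of order 13. An element generates G iff its order is 13, and a cyclic group of order 13 has exactly φ(13) = 12 such elements.

Answer: 12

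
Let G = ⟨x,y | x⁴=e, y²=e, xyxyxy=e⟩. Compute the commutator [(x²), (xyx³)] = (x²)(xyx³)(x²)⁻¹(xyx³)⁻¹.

[(x²), (xyx³)] = (x²)·(xyx³)·(x²)⁻¹·(xyx³)⁻¹.
  (x²) · (xyx³) = x³yx³
  (x³yx³) · (x²) = x³yx
  (x³yx) · (xyx³) = yx²y

Answer: yx²y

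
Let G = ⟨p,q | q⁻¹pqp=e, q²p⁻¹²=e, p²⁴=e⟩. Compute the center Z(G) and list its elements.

An element z ∈ Z(G) iff z commutes with every generator.
For example p¹² is central: (p¹²)·p = p¹³ = p·(p¹²); (p¹²)·q = q⁻¹ = q·(p¹²).
Whereas p ∉ Z(G) since p·q = pq ≠ p¹¹q⁻¹ = q·p.
Checking each of the 48 elements this way gives Z(G) = {e, p¹²}, of order 2.

Answer: {e, p¹²}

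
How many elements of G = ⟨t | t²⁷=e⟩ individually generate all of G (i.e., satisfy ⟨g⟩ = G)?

G is cyclic of order 27. An element generates G iff its order is 27, and a cyclic group of order 27 has exactly φ(27) = 18 such elements.

Answer: 18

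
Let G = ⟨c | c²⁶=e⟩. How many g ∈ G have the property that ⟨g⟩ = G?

G is cyclic of order 26. An element generates G iff its order is 26, and a cyclic group of order 26 has exactly φ(26) = 12 such elements.

Answer: 12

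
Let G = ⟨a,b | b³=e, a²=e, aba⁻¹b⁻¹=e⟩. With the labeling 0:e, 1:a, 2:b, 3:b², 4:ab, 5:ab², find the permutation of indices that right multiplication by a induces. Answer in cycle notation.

(0 1)(2 4)(3 5)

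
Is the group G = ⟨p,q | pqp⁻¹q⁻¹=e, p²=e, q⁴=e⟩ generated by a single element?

|G| = 8, but the maximum element order in G is 4 < 8. No single element generates all of G, so G is not cyclic.

Answer: No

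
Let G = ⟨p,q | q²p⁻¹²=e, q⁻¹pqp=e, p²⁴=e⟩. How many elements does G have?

Enumerate words in the generators, reducing via the relations: the distinct elements are
  {e, p, q, pq, p², p³, p⁴, p⁵, p⁶, p⁷, p⁸, p⁹, p²q, p²², p²³, p²¹, p²⁰, p³q, p¹², p¹³, p¹¹, p¹⁰, p¹⁴, p¹⁵, p¹⁶, p¹⁷, p¹⁸, p¹⁹, p⁴q, p⁵q, p⁶q, p⁷q, p⁸q, p⁹q, q⁻¹, pq⁻¹, p¹¹q, p¹⁰q, p²q⁻¹, p³q⁻¹, p⁴q⁻¹, p⁵q⁻¹, p⁶q⁻¹, p⁷q⁻¹, p⁸q⁻¹, p⁹q⁻¹, p¹¹q⁻¹, p¹⁰q⁻¹}.
No further products give new elements, so |G| = 48.

Answer: 48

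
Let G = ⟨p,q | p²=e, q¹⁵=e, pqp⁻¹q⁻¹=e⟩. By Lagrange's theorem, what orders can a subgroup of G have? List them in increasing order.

|G| = 30 = 2 · 3 · 5. By Lagrange's theorem the order of any subgroup divides 30; the divisors of 30 are 1, 2, 3, 5, 6, 10, 15, 30.

Answer: 1, 2, 3, 5, 6, 10, 15, 30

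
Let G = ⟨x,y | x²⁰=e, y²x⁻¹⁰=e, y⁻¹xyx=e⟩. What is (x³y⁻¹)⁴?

Compute successive powers of (x³y⁻¹), reducing at each step:
  (x³y⁻¹)²: (x³y⁻¹) · x³ = y⁻¹;   (y⁻¹) · y⁻¹ = x¹⁰
  (x³y⁻¹)³: (x¹⁰) · x³ = x¹³;   (x¹³) · y⁻¹ = x³y
  (x³y⁻¹)⁴: (x³y) · x³ = y;   y · y⁻¹ = e

Answer: e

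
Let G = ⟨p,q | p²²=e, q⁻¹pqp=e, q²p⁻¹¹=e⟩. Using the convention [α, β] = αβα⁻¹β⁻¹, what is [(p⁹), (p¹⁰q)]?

[(p⁹), (p¹⁰q)] = (p⁹)·(p¹⁰q)·(p⁹)⁻¹·(p¹⁰q)⁻¹.
  (p⁹) · (p¹⁰q) = p⁸q⁻¹
  (p⁸q⁻¹) · (p¹³) = p⁶q
  (p⁶q) · (p¹⁰q⁻¹) = p¹⁸

Answer: p¹⁸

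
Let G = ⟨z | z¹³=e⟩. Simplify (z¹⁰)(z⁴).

Compute (z¹⁰) · (z⁴) by multiplying left to right and reducing via the relations at each step:
  (z¹⁰) · z⁴ = z

Answer: z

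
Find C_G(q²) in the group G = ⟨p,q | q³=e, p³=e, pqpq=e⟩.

⟨q²⟩ ⊆ C_G(q²) since powers of q² commute with q²; so |C_G(q²)| ≥ |⟨q²⟩| = 3.
By orbit–stabilizer, |C_G(q²)| = |G| / |conj. class of q²| = 12 / 4 = 3.
The 3 elements commuting with q² are {e, q, q²}.

Answer: {e, q, q²}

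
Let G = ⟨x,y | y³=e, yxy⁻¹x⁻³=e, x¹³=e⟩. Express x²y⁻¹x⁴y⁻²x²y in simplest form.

Multiply left to right, reducing at each step:
  (x²) · y⁻¹ = x²y²
  (x²y²) · x⁴ = x¹²y²
  (x¹²y²) · y⁻² = x¹²
  (x¹²) · x² = x
  x · y = xy

Answer: xy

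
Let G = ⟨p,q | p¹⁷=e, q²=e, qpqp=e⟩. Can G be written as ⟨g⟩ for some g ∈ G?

Every cyclic group is abelian. But p·q = pq while q·p = p¹⁶q, so p·q ≠ q·p and G is not abelian. Hence G is not cyclic.

Answer: No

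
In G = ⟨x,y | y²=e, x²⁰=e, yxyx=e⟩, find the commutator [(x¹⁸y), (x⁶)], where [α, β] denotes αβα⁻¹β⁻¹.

[(x¹⁸y), (x⁶)] = (x¹⁸y)·(x⁶)·(x¹⁸y)⁻¹·(x⁶)⁻¹.
  (x¹⁸y) · (x⁶) = x¹²y
  (x¹²y) · (x¹⁸y) = x¹⁴
  (x¹⁴) · (x¹⁴) = x⁸

Answer: x⁸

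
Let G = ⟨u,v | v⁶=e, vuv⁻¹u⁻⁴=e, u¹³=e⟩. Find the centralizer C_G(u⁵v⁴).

⟨u⁵v⁴⟩ ⊆ C_G(u⁵v⁴) since powers of u⁵v⁴ commute with u⁵v⁴; so |C_G(u⁵v⁴)| ≥ |⟨u⁵v⁴⟩| = 3.
By orbit–stabilizer, |C_G(u⁵v⁴)| = |G| / |conj. class of u⁵v⁴| = 78 / 13 = 6.
The 6 elements commuting with u⁵v⁴ are {e, u²v³, u⁴v⁵, u⁵v⁴, u¹⁰v, u¹¹v²}.

Answer: {e, u²v³, u⁴v⁵, u⁵v⁴, u¹⁰v, u¹¹v²}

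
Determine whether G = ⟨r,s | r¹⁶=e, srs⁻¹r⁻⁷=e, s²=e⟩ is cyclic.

Every cyclic group is abelian. But r·s = rs while s·r = r⁷s, so r·s ≠ s·r and G is not abelian. Hence G is not cyclic.

Answer: No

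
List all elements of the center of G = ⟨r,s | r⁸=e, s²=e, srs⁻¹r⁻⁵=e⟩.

An element z ∈ Z(G) iff z commutes with every generator.
For example r² is central: (r²)·r = r³ = r·(r²); (r²)·s = r²s = s·(r²).
Whereas r ∉ Z(G) since r·s = rs ≠ r⁵s = s·r.
Checking each of the 16 elements this way gives Z(G) = {e, r², r⁴, r⁶}, of order 4.

Answer: {e, r², r⁴, r⁶}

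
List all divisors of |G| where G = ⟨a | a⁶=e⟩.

|G| = 6 = 2 · 3. By Lagrange's theorem the order of any subgroup divides 6; the divisors of 6 are 1, 2, 3, 6.

Answer: 1, 2, 3, 6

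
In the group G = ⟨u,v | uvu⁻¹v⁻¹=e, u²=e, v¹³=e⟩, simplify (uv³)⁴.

Compute successive powers of (uv³), reducing at each step:
  (uv³)²: (uv³) · u = v³;   (v³) · v³ = v⁶
  (uv³)³: (v⁶) · u = uv⁶;   (uv⁶) · v³ = uv⁹
  (uv³)⁴: (uv⁹) · u = v⁹;   (v⁹) · v³ = v¹²

Answer: v¹²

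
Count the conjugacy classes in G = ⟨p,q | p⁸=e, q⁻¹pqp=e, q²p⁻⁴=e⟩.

The conjugacy classes (representative and size) are:
  [e] (size 1), [p⁷] (size 2), [p⁶] (size 2), [p³] (size 2), [p⁴] (size 1), [p²q⁻¹] (size 4), [p³q⁻¹] (size 4).
Class equation: 1 + 2 + 2 + 2 + 1 + 4 + 4 = 16 = |G|. So G has 7 conjugacy classes.

Answer: 7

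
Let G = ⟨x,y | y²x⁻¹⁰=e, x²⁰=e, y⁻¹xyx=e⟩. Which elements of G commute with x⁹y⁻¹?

⟨x⁹y⁻¹⟩ ⊆ C_G(x⁹y⁻¹) since powers of x⁹y⁻¹ commute with x⁹y⁻¹; so |C_G(x⁹y⁻¹)| ≥ |⟨x⁹y⁻¹⟩| = 4.
By orbit–stabilizer, |C_G(x⁹y⁻¹)| = |G| / |conj. class of x⁹y⁻¹| = 40 / 10 = 4.
The 4 elements commuting with x⁹y⁻¹ are {e, x¹⁰, x⁹y, x⁹y⁻¹}.

Answer: {e, x¹⁰, x⁹y, x⁹y⁻¹}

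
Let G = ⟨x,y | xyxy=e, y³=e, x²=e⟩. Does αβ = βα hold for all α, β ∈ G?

x·y = xy but y·x = xy², so x·y ≠ y·x and G is not abelian.

Answer: No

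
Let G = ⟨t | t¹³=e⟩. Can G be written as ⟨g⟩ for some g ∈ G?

|G| = 13. The element t has order 13 (its powers give 13 distinct elements), so ⟨t⟩ = G and G is cyclic.

Answer: Yes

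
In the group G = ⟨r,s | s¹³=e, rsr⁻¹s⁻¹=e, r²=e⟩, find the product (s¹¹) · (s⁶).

Compute (s¹¹) · (s⁶) by multiplying left to right and reducing via the relations at each step:
  (s¹¹) · s⁶ = s⁴

Answer: s⁴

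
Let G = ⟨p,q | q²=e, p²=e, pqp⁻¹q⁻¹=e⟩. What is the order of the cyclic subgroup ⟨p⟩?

|⟨p⟩| equals the order of p. Compute successive powers until reaching e:
  p¹ = p, p² = e.
The smallest positive k with pᵏ = e is 2, so |⟨p⟩| = 2.

Answer: 2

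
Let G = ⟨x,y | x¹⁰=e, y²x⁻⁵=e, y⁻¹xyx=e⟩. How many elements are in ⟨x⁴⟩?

|⟨x⁴⟩| equals the order of x⁴. Compute successive powers until reaching e:
  (x⁴)¹ = x⁴, (x⁴)² = x⁸, (x⁴)³ = x², (x⁴)⁴ = x⁶, (x⁴)⁵ = e.
The smallest positive k with (x⁴)ᵏ = e is 5, so |⟨x⁴⟩| = 5.

Answer: 5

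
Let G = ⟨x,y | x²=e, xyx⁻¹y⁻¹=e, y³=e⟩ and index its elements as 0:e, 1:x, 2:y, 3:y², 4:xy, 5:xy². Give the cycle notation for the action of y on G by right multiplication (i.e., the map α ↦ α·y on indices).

(0 2 3)(1 4 5)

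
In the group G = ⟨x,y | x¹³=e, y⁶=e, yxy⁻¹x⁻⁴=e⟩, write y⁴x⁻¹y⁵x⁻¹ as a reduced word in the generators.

Multiply left to right, reducing at each step:
  (y⁴) · x⁻¹ = x⁴y⁴
  (x⁴y⁴) · y⁵ = x⁴y³
  (x⁴y³) · x⁻¹ = x⁵y³

Answer: x⁵y³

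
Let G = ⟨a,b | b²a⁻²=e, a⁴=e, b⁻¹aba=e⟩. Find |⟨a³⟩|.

|⟨a³⟩| equals the order of a³. Compute successive powers until reaching e:
  (a³)¹ = a³, (a³)² = a², (a³)³ = a, (a³)⁴ = e.
The smallest positive k with (a³)ᵏ = e is 4, so |⟨a³⟩| = 4.

Answer: 4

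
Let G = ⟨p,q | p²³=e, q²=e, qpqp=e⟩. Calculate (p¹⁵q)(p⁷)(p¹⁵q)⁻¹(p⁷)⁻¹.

[(p¹⁵q), (p⁷)] = (p¹⁵q)·(p⁷)·(p¹⁵q)⁻¹·(p⁷)⁻¹.
  (p¹⁵q) · (p⁷) = p⁸q
  (p⁸q) · (p¹⁵q) = p¹⁶
  (p¹⁶) · (p¹⁶) = p⁹

Answer: p⁹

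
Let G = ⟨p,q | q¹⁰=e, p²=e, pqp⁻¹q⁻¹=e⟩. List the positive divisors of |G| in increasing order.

|G| = 20 = 2² · 5. By Lagrange's theorem the order of any subgroup divides 20; the divisors of 20 are 1, 2, 4, 5, 10, 20.

Answer: 1, 2, 4, 5, 10, 20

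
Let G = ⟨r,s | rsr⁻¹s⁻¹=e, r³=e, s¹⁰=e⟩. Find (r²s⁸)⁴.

Compute successive powers of (r²s⁸), reducing at each step:
  (r²s⁸)²: (r²s⁸) · r² = rs⁸;   (rs⁸) · s⁸ = rs⁶
  (r²s⁸)³: (rs⁶) · r² = s⁶;   (s⁶) · s⁸ = s⁴
  (r²s⁸)⁴: (s⁴) · r² = r²s⁴;   (r²s⁴) · s⁸ = r²s²

Answer: r²s²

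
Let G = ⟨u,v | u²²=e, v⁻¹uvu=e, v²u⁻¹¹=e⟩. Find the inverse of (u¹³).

The order of (u¹³) is 22 (smallest k with (u¹³)ᵏ = e), so (u¹³)⁻¹ = (u¹³)²¹ = u⁹.
Check: (u¹³) · (u⁹) → (u¹³) · u⁹ = e, giving e as required.

Answer: u⁹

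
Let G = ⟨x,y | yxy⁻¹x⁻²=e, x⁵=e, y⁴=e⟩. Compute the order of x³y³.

Compute successive powers until reaching e:
  (x³y³)¹ = x³y³, (x³y³)² = x²y², (x³y³)³ = x⁴y, (x³y³)⁴ = e.
The smallest positive k with (x³y³)ᵏ = e is 4.

Answer: 4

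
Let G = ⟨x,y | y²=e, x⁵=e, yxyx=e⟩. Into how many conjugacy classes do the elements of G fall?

The conjugacy classes (representative and size) are:
  [e] (size 1), [x] (size 2), [x²] (size 2), [y] (size 5).
Class equation: 1 + 2 + 2 + 5 = 10 = |G|. So G has 4 conjugacy classes.

Answer: 4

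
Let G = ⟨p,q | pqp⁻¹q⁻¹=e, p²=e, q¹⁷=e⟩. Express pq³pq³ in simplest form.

Multiply left to right, reducing at each step:
  p · q³ = pq³
  (pq³) · p = q³
  (q³) · q³ = q⁶

Answer: q⁶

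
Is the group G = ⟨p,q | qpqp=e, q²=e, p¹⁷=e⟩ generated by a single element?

Every cyclic group is abelian. But p·q = pq while q·p = p¹⁶q, so p·q ≠ q·p and G is not abelian. Hence G is not cyclic.

Answer: No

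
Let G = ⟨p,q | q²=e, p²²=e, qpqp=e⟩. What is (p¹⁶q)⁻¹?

The order of (p¹⁶q) is 2 (smallest k with (p¹⁶q)ᵏ = e), so (p¹⁶q)⁻¹ = (p¹⁶q)¹ = p¹⁶q.
Check: (p¹⁶q) · (p¹⁶q) → (p¹⁶q) · p¹⁶ = q;   q · q = e, giving e as required.

Answer: p¹⁶q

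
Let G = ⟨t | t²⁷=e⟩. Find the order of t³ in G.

Compute successive powers until reaching e:
  (t³)¹ = t³, (t³)² = t⁶, (t³)³ = t⁹, (t³)⁴ = t¹², (t³)⁵ = t¹⁵, (t³)⁶ = t¹⁸, (t³)⁷ = t²¹, (t³)⁸ = t²⁴, (t³)⁹ = e.
The smallest positive k with (t³)ᵏ = e is 9.

Answer: 9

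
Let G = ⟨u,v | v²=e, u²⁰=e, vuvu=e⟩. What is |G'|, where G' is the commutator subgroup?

G' = [G, G] is generated by all commutators. The generator-pair commutators are: [u, v] = u².
The subgroup they normally generate is {e, u², u⁴, u⁶, u⁸, u¹⁰, u¹², u¹⁴, u¹⁶, u¹⁸}, of order 10.
Check: |G/G'| = 40/10 = 4 is the order of the abelianisation.

Answer: 10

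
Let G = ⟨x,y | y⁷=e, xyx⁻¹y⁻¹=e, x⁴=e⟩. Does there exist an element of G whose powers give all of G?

|G| = 28. The element xy has order 28 (its powers give 28 distinct elements), so ⟨xy⟩ = G and G is cyclic.

Answer: Yes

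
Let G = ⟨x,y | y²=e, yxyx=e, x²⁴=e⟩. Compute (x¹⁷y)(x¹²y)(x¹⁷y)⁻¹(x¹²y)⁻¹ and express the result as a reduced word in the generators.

[(x¹⁷y), (x¹²y)] = (x¹⁷y)·(x¹²y)·(x¹⁷y)⁻¹·(x¹²y)⁻¹.
  (x¹⁷y) · (x¹²y) = x⁵
  (x⁵) · (x¹⁷y) = x²²y
  (x²²y) · (x¹²y) = x¹⁰

Answer: x¹⁰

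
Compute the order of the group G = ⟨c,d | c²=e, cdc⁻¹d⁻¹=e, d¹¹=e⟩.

Enumerate words in the generators, reducing via the relations: the distinct elements are
  {c, d, e, cd, d², d³, d⁴, d⁵, d⁶, d⁷, d⁸, d⁹, cd², cd³, cd⁴, cd⁵, cd⁶, cd⁷, cd⁸, cd⁹, d¹⁰, cd¹⁰}.
No further products give new elements, so |G| = 22.

Answer: 22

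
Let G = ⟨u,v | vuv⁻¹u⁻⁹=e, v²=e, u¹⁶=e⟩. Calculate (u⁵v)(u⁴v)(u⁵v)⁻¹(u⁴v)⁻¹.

[(u⁵v), (u⁴v)] = (u⁵v)·(u⁴v)·(u⁵v)⁻¹·(u⁴v)⁻¹.
  (u⁵v) · (u⁴v) = u⁹
  (u⁹) · (u³v) = u¹²v
  (u¹²v) · (u¹²v) = u⁸

Answer: u⁸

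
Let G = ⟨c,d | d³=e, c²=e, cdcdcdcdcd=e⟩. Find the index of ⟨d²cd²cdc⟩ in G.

First find ord(d²cd²cdc) by computing successive powers:
  (d²cd²cdc)¹ = d²cd²cdc, (d²cd²cdc)² = cd²cdcd, (d²cd²cdc)³ = e.
So |⟨d²cd²cdc⟩| = ord(d²cd²cdc) = 3. With |G| = 60, by Lagrange [G : ⟨d²cd²cdc⟩] = 60/3 = 20.

Answer: 20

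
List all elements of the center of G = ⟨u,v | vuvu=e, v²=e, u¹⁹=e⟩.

An element z ∈ Z(G) iff z commutes with every generator.
For example e is central: e·u = u = u·e; e·v = v = v·e.
Whereas u ∉ Z(G) since u·v = uv ≠ u¹⁸v = v·u.
Checking each of the 38 elements this way gives Z(G) = {e}, of order 1.

Answer: {e}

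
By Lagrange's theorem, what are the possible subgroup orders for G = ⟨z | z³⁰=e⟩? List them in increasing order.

|G| = 30 = 2 · 3 · 5. By Lagrange's theorem the order of any subgroup divides 30; the divisors of 30 are 1, 2, 3, 5, 6, 10, 15, 30.

Answer: 1, 2, 3, 5, 6, 10, 15, 30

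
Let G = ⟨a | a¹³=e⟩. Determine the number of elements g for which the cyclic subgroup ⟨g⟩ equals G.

G is cyclic of order 13. An element generates G iff its order is 13, and a cyclic group of order 13 has exactly φ(13) = 12 such elements.

Answer: 12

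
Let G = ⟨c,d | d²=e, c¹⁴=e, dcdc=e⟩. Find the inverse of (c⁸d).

The order of (c⁸d) is 2 (smallest k with (c⁸d)ᵏ = e), so (c⁸d)⁻¹ = (c⁸d)¹ = c⁸d.
Check: (c⁸d) · (c⁸d) → (c⁸d) · c⁸ = d;   d · d = e, giving e as required.

Answer: c⁸d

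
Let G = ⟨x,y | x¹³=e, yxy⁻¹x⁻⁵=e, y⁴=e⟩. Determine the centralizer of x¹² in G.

⟨x¹²⟩ ⊆ C_G(x¹²) since powers of x¹² commute with x¹²; so |C_G(x¹²)| ≥ |⟨x¹²⟩| = 13.
By orbit–stabilizer, |C_G(x¹²)| = |G| / |conj. class of x¹²| = 52 / 4 = 13.
The 13 elements commuting with x¹² are {e, x, x², x³, x⁴, x⁵, x⁶, x⁷, x⁸, x⁹, x¹⁰, x¹¹, x¹²}.

Answer: {e, x, x², x³, x⁴, x⁵, x⁶, x⁷, x⁸, x⁹, x¹⁰, x¹¹, x¹²}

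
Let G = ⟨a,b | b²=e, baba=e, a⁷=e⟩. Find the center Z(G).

An element z ∈ Z(G) iff z commutes with every generator.
For example e is central: e·a = a = a·e; e·b = b = b·e.
Whereas a ∉ Z(G) since a·b = ab ≠ a⁶b = b·a.
Checking each of the 14 elements this way gives Z(G) = {e}, of order 1.

Answer: {e}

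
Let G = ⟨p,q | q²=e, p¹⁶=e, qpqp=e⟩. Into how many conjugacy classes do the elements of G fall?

The conjugacy classes (representative and size) are:
  [e] (size 1), [p¹⁵] (size 2), [p²] (size 2), [p³] (size 2), [p¹²] (size 2), [p⁵] (size 2), [p⁶] (size 2), [p⁷] (size 2), [p⁸] (size 1), [p²q] (size 8), [p¹⁵q] (size 8).
Class equation: 1 + 2 + 2 + 2 + 2 + 2 + 2 + 2 + 1 + 8 + 8 = 32 = |G|. So G has 11 conjugacy classes.

Answer: 11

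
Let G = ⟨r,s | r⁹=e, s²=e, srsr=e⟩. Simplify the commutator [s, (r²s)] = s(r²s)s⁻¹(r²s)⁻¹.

[s, (r²s)] = s·(r²s)·s⁻¹·(r²s)⁻¹.
  s · (r²s) = r⁷
  (r⁷) · s = r⁷s
  (r⁷s) · (r²s) = r⁵

Answer: r⁵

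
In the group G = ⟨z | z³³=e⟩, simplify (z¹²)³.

Compute successive powers of (z¹²), reducing at each step:
  (z¹²)²: (z¹²) · z¹² = z²⁴
  (z¹²)³: (z²⁴) · z¹² = z³

Answer: z³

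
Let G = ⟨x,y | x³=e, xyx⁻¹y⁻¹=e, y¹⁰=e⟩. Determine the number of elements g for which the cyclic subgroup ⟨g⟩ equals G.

G is cyclic of order 30. An element generates G iff its order is 30, and a cyclic group of order 30 has exactly φ(30) = 8 such elements.

Answer: 8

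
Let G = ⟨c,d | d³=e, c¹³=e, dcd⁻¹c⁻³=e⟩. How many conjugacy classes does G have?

The conjugacy classes (representative and size) are:
  [e] (size 1), [c] (size 3), [c⁵] (size 3), [c¹⁰] (size 3), [c⁸] (size 3), [c¹⁰d] (size 13), [c⁷d²] (size 13).
Class equation: 1 + 3 + 3 + 3 + 3 + 13 + 13 = 39 = |G|. So G has 7 conjugacy classes.

Answer: 7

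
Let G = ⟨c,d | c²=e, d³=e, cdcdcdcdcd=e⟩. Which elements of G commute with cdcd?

⟨cdcd⟩ ⊆ C_G(cdcd) since powers of cdcd commute with cdcd; so |C_G(cdcd)| ≥ |⟨cdcd⟩| = 5.
By orbit–stabilizer, |C_G(cdcd)| = |G| / |conj. class of cdcd| = 60 / 12 = 5.
The 5 elements commuting with cdcd are {e, cd, cdcd, d²cd²c, d²c}.

Answer: {e, cd, cdcd, d²cd²c, d²c}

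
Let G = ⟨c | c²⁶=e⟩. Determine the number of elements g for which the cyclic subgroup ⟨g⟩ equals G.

G is cyclic of order 26. An element generates G iff its order is 26, and a cyclic group of order 26 has exactly φ(26) = 12 such elements.

Answer: 12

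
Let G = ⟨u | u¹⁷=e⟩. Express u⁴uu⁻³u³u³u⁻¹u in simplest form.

Multiply left to right, reducing at each step:
  (u⁴) · u = u⁵
  (u⁵) · u⁻³ = u²
  (u²) · u³ = u⁵
  (u⁵) · u³ = u⁸
  (u⁸) · u⁻¹ = u⁷
  (u⁷) · u = u⁸

Answer: u⁸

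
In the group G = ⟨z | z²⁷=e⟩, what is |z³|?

Compute successive powers until reaching e:
  (z³)¹ = z³, (z³)² = z⁶, (z³)³ = z⁹, (z³)⁴ = z¹², (z³)⁵ = z¹⁵, (z³)⁶ = z¹⁸, (z³)⁷ = z²¹, (z³)⁸ = z²⁴, (z³)⁹ = e.
The smallest positive k with (z³)ᵏ = e is 9.

Answer: 9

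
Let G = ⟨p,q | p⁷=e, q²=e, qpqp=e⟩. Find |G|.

Enumerate words in the generators, reducing via the relations: the distinct elements are
  {e, p, q, pq, p², p³, p⁴, p⁵, p⁶, p²q, p³q, p⁴q, p⁵q, p⁶q}.
No further products give new elements, so |G| = 14.

Answer: 14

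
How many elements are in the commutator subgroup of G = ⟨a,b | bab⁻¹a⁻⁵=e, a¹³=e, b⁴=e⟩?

G' = [G, G] is generated by all commutators. The generator-pair commutators are: [a, b] = a⁹.
The subgroup they normally generate is {e, a, a², a³, a⁴, a⁵, a⁶, a⁷, a⁸, a⁹, a¹⁰, a¹¹, a¹²}, of order 13.
Check: |G/G'| = 52/13 = 4 is the order of the abelianisation.

Answer: 13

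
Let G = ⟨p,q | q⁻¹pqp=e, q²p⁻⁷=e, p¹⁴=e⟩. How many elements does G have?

Enumerate words in the generators, reducing via the relations: the distinct elements are
  {e, p, q, pq, p², p³, p⁴, p⁵, p⁶, p⁷, p⁸, p⁹, p²q, p³q, p¹², p¹³, p¹¹, p¹⁰, p⁴q, p⁵q, p⁶q, q⁻¹, pq⁻¹, p²q⁻¹, p³q⁻¹, p⁴q⁻¹, p⁵q⁻¹, p⁶q⁻¹}.
No further products give new elements, so |G| = 28.

Answer: 28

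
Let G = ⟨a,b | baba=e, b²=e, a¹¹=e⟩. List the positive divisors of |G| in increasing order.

|G| = 22 = 2 · 11. By Lagrange's theorem the order of any subgroup divides 22; the divisors of 22 are 1, 2, 11, 22.

Answer: 1, 2, 11, 22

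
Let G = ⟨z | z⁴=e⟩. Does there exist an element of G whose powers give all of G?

|G| = 4. The element z has order 4 (its powers give 4 distinct elements), so ⟨z⟩ = G and G is cyclic.

Answer: Yes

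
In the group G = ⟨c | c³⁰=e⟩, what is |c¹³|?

Compute successive powers until reaching e:
  (c¹³)¹ = c¹³, (c¹³)² = c²⁶, (c¹³)³ = c⁹, (c¹³)⁴ = c²², (c¹³)⁵ = c⁵, (c¹³)⁶ = c¹⁸, (c¹³)⁷ = c, (c¹³)⁸ = c¹⁴, (c¹³)⁹ = c²⁷, (c¹³)¹⁰ = c¹⁰, (c¹³)¹¹ = c²³, (c¹³)¹² = c⁶, (c¹³)¹³ = c¹⁹, (c¹³)¹⁴ = c², (c¹³)¹⁵ = c¹⁵, (c¹³)¹⁶ = c²⁸, (c¹³)¹⁷ = c¹¹, (c¹³)¹⁸ = c²⁴, (c¹³)¹⁹ = c⁷, (c¹³)²⁰ = c²⁰, (c¹³)²¹ = c³, (c¹³)²² = c¹⁶, (c¹³)²³ = c²⁹, (c¹³)²⁴ = c¹², (c¹³)²⁵ = c²⁵, (c¹³)²⁶ = c⁸, (c¹³)²⁷ = c²¹, (c¹³)²⁸ = c⁴, (c¹³)²⁹ = c¹⁷, (c¹³)³⁰ = e.
The smallest positive k with (c¹³)ᵏ = e is 30.

Answer: 30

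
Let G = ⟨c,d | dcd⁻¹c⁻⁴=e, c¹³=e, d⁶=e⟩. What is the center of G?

An element z ∈ Z(G) iff z commutes with every generator.
For example e is central: e·c = c = c·e; e·d = d = d·e.
Whereas c ∉ Z(G) since c·d = cd ≠ c⁴d = d·c.
Checking each of the 78 elements this way gives Z(G) = {e}, of order 1.

Answer: {e}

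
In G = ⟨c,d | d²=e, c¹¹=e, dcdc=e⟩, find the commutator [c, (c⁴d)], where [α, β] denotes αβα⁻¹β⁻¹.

[c, (c⁴d)] = c·(c⁴d)·c⁻¹·(c⁴d)⁻¹.
  c · (c⁴d) = c⁵d
  (c⁵d) · (c¹⁰) = c⁶d
  (c⁶d) · (c⁴d) = c²

Answer: c²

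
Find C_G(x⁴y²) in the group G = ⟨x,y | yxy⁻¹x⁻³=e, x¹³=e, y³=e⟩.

⟨x⁴y²⟩ ⊆ C_G(x⁴y²) since powers of x⁴y² commute with x⁴y²; so |C_G(x⁴y²)| ≥ |⟨x⁴y²⟩| = 3.
By orbit–stabilizer, |C_G(x⁴y²)| = |G| / |conj. class of x⁴y²| = 39 / 13 = 3.
The 3 elements commuting with x⁴y² are {e, xy, x⁴y²}.

Answer: {e, xy, x⁴y²}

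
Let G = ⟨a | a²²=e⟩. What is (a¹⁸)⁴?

Compute successive powers of (a¹⁸), reducing at each step:
  (a¹⁸)²: (a¹⁸) · a¹⁸ = a¹⁴
  (a¹⁸)³: (a¹⁴) · a¹⁸ = a¹⁰
  (a¹⁸)⁴: (a¹⁰) · a¹⁸ = a⁶

Answer: a⁶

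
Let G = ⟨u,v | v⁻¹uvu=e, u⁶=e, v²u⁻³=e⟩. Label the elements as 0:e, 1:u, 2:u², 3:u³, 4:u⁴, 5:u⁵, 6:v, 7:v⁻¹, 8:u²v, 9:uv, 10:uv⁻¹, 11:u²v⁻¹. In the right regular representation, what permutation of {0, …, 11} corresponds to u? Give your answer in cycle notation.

(0 1 2 3 4 5)(6 11 10 7 8 9)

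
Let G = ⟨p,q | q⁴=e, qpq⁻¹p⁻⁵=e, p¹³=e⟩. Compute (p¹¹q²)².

Compute successive powers of (p¹¹q²), reducing at each step:
  (p¹¹q²)²: (p¹¹q²) · p¹¹ = q²;   (q²) · q² = e

Answer: e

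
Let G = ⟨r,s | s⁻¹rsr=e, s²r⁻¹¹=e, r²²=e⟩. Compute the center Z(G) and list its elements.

An element z ∈ Z(G) iff z commutes with every generator.
For example r¹¹ is central: (r¹¹)·r = r¹² = r·(r¹¹); (r¹¹)·s = s⁻¹ = s·(r¹¹).
Whereas r ∉ Z(G) since r·s = rs ≠ r¹⁰s⁻¹ = s·r.
Checking each of the 44 elements this way gives Z(G) = {e, r¹¹}, of order 2.

Answer: {e, r¹¹}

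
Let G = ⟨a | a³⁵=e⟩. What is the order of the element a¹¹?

Compute successive powers until reaching e:
  (a¹¹)¹ = a¹¹, (a¹¹)² = a²², (a¹¹)³ = a³³, (a¹¹)⁴ = a⁹, (a¹¹)⁵ = a²⁰, (a¹¹)⁶ = a³¹, (a¹¹)⁷ = a⁷, (a¹¹)⁸ = a¹⁸, (a¹¹)⁹ = a²⁹, (a¹¹)¹⁰ = a⁵, (a¹¹)¹¹ = a¹⁶, (a¹¹)¹² = a²⁷, (a¹¹)¹³ = a³, (a¹¹)¹⁴ = a¹⁴, (a¹¹)¹⁵ = a²⁵, (a¹¹)¹⁶ = a, (a¹¹)¹⁷ = a¹², (a¹¹)¹⁸ = a²³, (a¹¹)¹⁹ = a³⁴, (a¹¹)²⁰ = a¹⁰, (a¹¹)²¹ = a²¹, (a¹¹)²² = a³², (a¹¹)²³ = a⁸, (a¹¹)²⁴ = a¹⁹, (a¹¹)²⁵ = a³⁰, (a¹¹)²⁶ = a⁶, (a¹¹)²⁷ = a¹⁷, (a¹¹)²⁸ = a²⁸, (a¹¹)²⁹ = a⁴, (a¹¹)³⁰ = a¹⁵, (a¹¹)³¹ = a²⁶, (a¹¹)³² = a², (a¹¹)³³ = a¹³, (a¹¹)³⁴ = a²⁴, (a¹¹)³⁵ = e.
The smallest positive k with (a¹¹)ᵏ = e is 35.

Answer: 35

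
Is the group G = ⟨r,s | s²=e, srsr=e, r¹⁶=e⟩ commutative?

r·s = rs but s·r = r¹⁵s, so r·s ≠ s·r and G is not abelian.

Answer: No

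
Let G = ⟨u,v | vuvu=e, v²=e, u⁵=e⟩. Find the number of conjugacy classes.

The conjugacy classes (representative and size) are:
  [e] (size 1), [u] (size 2), [u²] (size 2), [v] (size 5).
Class equation: 1 + 2 + 2 + 5 = 10 = |G|. So G has 4 conjugacy classes.

Answer: 4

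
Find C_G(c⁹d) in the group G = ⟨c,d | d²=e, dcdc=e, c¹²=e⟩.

⟨c⁹d⟩ ⊆ C_G(c⁹d) since powers of c⁹d commute with c⁹d; so |C_G(c⁹d)| ≥ |⟨c⁹d⟩| = 2.
By orbit–stabilizer, |C_G(c⁹d)| = |G| / |conj. class of c⁹d| = 24 / 6 = 4.
The 4 elements commuting with c⁹d are {e, c⁶, c³d, c⁹d}.

Answer: {e, c⁶, c³d, c⁹d}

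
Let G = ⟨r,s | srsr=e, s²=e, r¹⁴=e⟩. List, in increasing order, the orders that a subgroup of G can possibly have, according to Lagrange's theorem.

|G| = 28 = 2² · 7. By Lagrange's theorem the order of any subgroup divides 28; the divisors of 28 are 1, 2, 4, 7, 14, 28.

Answer: 1, 2, 4, 7, 14, 28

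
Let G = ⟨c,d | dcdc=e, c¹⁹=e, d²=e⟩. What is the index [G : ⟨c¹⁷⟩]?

First find ord(c¹⁷) by computing successive powers:
  (c¹⁷)¹ = c¹⁷, (c¹⁷)² = c¹⁵, (c¹⁷)³ = c¹³, (c¹⁷)⁴ = c¹¹, (c¹⁷)⁵ = c⁹, (c¹⁷)⁶ = c⁷, (c¹⁷)⁷ = c⁵, (c¹⁷)⁸ = c³, (c¹⁷)⁹ = c, (c¹⁷)¹⁰ = c¹⁸, (c¹⁷)¹¹ = c¹⁶, (c¹⁷)¹² = c¹⁴, (c¹⁷)¹³ = c¹², (c¹⁷)¹⁴ = c¹⁰, (c¹⁷)¹⁵ = c⁸, (c¹⁷)¹⁶ = c⁶, (c¹⁷)¹⁷ = c⁴, (c¹⁷)¹⁸ = c², (c¹⁷)¹⁹ = e.
So |⟨c¹⁷⟩| = ord(c¹⁷) = 19. With |G| = 38, by Lagrange [G : ⟨c¹⁷⟩] = 38/19 = 2.

Answer: 2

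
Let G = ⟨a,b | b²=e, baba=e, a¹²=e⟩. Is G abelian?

a·b = ab but b·a = a¹¹b, so a·b ≠ b·a and G is not abelian.

Answer: No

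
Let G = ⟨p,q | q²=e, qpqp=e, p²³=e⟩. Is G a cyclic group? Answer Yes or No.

Every cyclic group is abelian. But p·q = pq while q·p = p²²q, so p·q ≠ q·p and G is not abelian. Hence G is not cyclic.

Answer: No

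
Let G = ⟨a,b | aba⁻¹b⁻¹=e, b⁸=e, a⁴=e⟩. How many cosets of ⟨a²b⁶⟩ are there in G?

First find ord(a²b⁶) by computing successive powers:
  (a²b⁶)¹ = a²b⁶, (a²b⁶)² = b⁴, (a²b⁶)³ = a²b², (a²b⁶)⁴ = e.
So |⟨a²b⁶⟩| = ord(a²b⁶) = 4. With |G| = 32, by Lagrange [G : ⟨a²b⁶⟩] = 32/4 = 8.

Answer: 8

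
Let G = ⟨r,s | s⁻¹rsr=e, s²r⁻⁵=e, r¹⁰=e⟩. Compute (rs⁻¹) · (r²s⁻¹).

Compute (rs⁻¹) · (r²s⁻¹) by multiplying left to right and reducing via the relations at each step:
  (rs⁻¹) · r² = r⁴s
  (r⁴s) · s⁻¹ = r⁴

Answer: r⁴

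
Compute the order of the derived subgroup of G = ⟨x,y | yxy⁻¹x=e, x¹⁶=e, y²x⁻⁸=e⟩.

G' = [G, G] is generated by all commutators. The generator-pair commutators are: [x, y] = x².
The subgroup they normally generate is {e, x², x⁴, x⁶, x⁸, x¹⁰, x¹², x¹⁴}, of order 8.
Check: |G/G'| = 32/8 = 4 is the order of the abelianisation.

Answer: 8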